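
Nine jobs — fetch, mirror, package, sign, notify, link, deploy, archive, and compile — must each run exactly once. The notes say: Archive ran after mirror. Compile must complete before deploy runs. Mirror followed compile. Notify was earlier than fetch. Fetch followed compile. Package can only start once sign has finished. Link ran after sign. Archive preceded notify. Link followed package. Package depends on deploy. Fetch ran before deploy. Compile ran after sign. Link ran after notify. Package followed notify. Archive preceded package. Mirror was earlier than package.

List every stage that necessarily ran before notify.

Directly stated before notify: archive.
Compile reaches notify via compile → mirror → archive → notify.
Mirror reaches notify via mirror → archive → notify.
Sign reaches notify via sign → compile → mirror → archive → notify.
No chain forces fetch (or any of the others) ahead of notify.

archive, compile, mirror, sign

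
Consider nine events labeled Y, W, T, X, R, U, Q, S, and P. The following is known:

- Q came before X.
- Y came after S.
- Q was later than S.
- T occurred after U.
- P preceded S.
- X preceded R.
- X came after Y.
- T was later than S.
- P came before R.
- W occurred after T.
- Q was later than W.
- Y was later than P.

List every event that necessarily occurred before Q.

Directly stated before Q: S and W.
P reaches Q via P → S → Q.
T reaches Q via T → W → Q.
U reaches Q via U → T → W → Q.

P, S, T, U, W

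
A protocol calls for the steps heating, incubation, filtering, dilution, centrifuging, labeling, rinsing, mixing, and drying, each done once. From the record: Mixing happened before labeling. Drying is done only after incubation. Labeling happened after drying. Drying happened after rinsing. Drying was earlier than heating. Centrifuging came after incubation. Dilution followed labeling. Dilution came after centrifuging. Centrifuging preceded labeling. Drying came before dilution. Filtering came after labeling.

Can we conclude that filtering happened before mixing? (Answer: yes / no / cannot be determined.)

no

Tracing the constraints gives mixing → labeling → filtering, so mixing must come before filtering.
That means filtering cannot be before mixing.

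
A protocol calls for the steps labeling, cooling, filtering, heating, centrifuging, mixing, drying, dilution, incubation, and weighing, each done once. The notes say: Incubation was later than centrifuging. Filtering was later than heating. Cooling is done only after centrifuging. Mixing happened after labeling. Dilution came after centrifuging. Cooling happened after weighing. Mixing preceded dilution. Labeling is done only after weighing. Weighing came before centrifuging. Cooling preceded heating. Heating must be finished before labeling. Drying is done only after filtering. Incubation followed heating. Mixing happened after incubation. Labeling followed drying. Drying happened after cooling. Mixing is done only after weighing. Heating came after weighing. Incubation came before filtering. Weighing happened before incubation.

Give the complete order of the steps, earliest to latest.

The constraints fix every adjacent pair, so only one ordering works:
weighing → centrifuging → cooling → heating → incubation → filtering → drying → labeling → mixing → dilution.

weighing, centrifuging, cooling, heating, incubation, filtering, drying, labeling, mixing, dilution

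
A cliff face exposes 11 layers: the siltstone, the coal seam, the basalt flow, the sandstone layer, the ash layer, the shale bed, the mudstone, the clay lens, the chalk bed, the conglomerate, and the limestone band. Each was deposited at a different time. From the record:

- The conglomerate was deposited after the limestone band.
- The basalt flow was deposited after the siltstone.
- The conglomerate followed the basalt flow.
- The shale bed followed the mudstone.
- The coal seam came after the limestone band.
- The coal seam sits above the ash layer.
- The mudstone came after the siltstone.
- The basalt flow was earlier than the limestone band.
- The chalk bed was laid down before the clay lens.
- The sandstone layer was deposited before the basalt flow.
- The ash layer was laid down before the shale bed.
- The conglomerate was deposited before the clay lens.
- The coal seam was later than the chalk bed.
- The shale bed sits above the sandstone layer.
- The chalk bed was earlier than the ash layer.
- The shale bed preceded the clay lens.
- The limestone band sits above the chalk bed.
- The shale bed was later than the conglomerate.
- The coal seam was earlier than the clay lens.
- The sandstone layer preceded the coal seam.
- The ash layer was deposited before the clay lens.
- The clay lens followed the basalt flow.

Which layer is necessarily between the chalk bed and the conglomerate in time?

Tracing the constraints gives the chalk bed → the limestone band → the conglomerate, so the limestone band sits after the chalk bed and before the conglomerate.
No other layer is forced both after the chalk bed and before the conglomerate.

the limestone band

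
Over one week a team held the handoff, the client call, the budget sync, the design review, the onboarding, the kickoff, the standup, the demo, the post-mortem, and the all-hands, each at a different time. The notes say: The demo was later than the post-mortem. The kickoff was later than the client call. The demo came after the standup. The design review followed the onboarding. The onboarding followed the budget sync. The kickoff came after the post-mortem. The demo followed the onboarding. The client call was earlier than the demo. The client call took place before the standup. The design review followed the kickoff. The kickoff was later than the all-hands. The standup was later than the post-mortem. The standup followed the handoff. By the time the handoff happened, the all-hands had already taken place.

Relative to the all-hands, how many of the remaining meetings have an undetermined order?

4

Forced after the all-hands: the demo, the design review, the handoff, the kickoff, and the standup.
That leaves the budget sync, the client call, the onboarding, and the post-mortem with no forced order relative to the all-hands — 4.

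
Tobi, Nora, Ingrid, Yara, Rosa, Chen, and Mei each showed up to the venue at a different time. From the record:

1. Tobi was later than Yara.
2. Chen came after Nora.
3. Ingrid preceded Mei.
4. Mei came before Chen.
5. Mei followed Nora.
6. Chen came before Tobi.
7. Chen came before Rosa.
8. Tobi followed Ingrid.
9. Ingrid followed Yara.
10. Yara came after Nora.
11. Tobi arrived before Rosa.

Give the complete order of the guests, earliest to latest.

Nora, Yara, Ingrid, Mei, Chen, Tobi, Rosa

The constraints fix every adjacent pair, so only one ordering works:
Nora → Yara → Ingrid → Mei → Chen → Tobi → Rosa.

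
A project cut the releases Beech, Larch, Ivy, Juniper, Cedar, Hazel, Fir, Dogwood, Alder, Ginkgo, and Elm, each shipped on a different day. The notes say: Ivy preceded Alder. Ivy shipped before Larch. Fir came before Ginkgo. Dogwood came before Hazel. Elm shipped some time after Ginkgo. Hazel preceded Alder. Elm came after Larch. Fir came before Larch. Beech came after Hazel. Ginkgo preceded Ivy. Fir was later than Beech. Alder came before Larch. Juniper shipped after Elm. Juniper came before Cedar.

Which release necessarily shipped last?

Every other release has a chain of constraints placing it before Cedar, so Cedar is last.

Cedar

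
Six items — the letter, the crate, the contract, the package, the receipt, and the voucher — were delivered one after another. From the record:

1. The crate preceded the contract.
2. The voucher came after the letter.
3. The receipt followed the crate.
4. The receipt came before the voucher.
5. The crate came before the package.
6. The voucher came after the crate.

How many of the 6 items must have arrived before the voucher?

3

Directly stated before the voucher: the crate, the letter, and the receipt.
No chain forces the contract (or any of the others) ahead of the voucher.
That's the crate, the letter, and the receipt — 3 in all.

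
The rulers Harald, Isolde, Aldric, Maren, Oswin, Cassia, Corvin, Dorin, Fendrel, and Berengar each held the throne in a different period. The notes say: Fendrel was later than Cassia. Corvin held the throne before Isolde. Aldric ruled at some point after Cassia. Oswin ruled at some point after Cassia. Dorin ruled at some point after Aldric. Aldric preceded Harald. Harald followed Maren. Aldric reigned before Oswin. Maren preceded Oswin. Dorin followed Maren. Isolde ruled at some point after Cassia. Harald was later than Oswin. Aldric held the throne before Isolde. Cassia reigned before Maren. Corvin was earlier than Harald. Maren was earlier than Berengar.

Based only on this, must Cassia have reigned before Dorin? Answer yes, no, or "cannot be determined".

Chain the constraints: Cassia → Aldric → Dorin. Each link is directly stated, so Cassia comes before Dorin.

yes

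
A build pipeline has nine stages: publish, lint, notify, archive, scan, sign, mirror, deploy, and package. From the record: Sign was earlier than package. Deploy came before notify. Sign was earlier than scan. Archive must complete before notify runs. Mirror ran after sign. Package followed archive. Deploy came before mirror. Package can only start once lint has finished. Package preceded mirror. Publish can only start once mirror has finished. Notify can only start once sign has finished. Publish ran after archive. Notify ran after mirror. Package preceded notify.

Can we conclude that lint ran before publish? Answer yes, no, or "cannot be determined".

yes

Chain the constraints: lint → package → mirror → publish. Each link is directly stated, so lint comes before publish.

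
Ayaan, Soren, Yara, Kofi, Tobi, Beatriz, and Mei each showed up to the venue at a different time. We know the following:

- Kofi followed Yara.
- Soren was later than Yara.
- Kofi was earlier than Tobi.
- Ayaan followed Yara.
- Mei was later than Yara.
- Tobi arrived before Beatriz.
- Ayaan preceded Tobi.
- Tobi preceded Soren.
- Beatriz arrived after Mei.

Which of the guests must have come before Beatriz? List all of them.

Ayaan, Kofi, Mei, Tobi, Yara

Directly stated before Beatriz: Mei and Tobi.
Ayaan reaches Beatriz via Ayaan → Tobi → Beatriz.
Kofi reaches Beatriz via Kofi → Tobi → Beatriz.
Yara reaches Beatriz via Yara → Mei → Beatriz.
No chain forces Soren ahead of Beatriz.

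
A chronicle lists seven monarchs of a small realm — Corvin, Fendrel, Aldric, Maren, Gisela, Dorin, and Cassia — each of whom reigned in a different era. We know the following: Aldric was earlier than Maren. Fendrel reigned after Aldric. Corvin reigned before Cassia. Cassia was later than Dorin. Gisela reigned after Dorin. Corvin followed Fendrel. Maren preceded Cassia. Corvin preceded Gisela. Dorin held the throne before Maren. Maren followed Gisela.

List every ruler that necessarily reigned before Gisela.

Directly stated before Gisela: Corvin and Dorin.
Aldric reaches Gisela via Aldric → Fendrel → Corvin → Gisela.
Fendrel reaches Gisela via Fendrel → Corvin → Gisela.

Aldric, Corvin, Dorin, Fendrel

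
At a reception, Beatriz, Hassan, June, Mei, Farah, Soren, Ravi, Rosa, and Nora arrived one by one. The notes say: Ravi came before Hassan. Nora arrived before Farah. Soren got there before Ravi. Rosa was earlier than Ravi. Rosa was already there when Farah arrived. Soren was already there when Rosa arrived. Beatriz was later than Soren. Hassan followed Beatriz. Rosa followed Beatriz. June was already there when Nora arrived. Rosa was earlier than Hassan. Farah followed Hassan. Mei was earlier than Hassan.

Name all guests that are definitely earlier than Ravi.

Directly stated before Ravi: Rosa and Soren.
Beatriz reaches Ravi via Beatriz → Rosa → Ravi.
No chain forces Farah (or any of the others) ahead of Ravi.

Beatriz, Rosa, Soren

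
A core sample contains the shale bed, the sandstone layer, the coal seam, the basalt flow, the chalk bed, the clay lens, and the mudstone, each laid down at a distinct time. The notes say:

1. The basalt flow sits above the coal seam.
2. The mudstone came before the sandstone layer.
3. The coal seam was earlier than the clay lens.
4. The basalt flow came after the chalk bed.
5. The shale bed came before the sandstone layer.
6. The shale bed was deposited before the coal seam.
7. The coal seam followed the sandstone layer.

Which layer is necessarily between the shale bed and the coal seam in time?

Tracing the constraints gives the shale bed → the sandstone layer → the coal seam, so the sandstone layer sits after the shale bed and before the coal seam.
No other layer is forced both after the shale bed and before the coal seam.

the sandstone layer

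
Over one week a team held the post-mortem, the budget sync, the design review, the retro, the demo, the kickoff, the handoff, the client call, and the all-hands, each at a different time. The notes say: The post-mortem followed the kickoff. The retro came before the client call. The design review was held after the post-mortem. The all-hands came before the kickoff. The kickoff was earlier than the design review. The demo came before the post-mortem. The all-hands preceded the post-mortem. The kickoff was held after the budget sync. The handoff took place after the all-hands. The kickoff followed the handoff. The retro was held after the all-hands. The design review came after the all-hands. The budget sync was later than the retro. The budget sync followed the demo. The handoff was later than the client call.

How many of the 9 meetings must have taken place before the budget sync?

3

Directly stated before the budget sync: the demo and the retro.
The all-hands reaches the budget sync via the all-hands → the retro → the budget sync.
No chain forces the post-mortem (or any of the others) ahead of the budget sync.
That's the all-hands, the demo, and the retro — 3 in all.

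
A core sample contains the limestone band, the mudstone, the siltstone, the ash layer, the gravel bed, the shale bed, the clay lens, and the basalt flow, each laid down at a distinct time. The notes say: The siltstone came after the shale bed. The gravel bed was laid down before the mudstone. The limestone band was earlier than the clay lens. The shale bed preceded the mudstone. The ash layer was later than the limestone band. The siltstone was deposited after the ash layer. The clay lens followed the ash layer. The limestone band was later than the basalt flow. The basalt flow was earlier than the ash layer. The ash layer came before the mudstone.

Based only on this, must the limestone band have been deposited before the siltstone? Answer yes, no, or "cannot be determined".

Chain the constraints: the limestone band → the ash layer → the siltstone. Each link is directly stated, so the limestone band comes before the siltstone.

yes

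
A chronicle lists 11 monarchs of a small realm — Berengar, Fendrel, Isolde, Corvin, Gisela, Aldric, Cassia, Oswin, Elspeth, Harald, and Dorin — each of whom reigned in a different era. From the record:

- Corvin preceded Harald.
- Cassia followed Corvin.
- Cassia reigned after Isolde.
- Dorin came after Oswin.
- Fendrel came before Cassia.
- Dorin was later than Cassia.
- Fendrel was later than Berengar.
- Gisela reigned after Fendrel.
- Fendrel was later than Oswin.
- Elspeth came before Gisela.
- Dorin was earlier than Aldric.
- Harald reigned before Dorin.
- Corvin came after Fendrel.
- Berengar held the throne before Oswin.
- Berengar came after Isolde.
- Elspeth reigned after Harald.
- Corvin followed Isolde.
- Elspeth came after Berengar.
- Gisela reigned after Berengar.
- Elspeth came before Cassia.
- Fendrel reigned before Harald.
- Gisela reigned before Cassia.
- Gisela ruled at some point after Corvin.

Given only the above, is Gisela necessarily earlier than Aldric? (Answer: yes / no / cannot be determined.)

yes

Chain the constraints: Gisela → Cassia → Dorin → Aldric. Each link is directly stated, so Gisela comes before Aldric.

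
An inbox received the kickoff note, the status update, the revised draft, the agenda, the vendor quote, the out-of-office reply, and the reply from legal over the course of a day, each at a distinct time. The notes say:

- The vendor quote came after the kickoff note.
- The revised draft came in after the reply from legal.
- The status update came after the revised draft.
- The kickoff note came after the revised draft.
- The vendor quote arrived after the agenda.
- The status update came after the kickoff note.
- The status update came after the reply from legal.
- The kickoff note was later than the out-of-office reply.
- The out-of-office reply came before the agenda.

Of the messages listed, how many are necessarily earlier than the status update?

4

Directly stated before the status update: the kickoff note, the reply from legal, and the revised draft.
The out-of-office reply reaches the status update via the out-of-office reply → the kickoff note → the status update.
No chain forces the vendor quote (or any of the others) ahead of the status update.
That's the kickoff note, the out-of-office reply, the reply from legal, and the revised draft — 4 in all.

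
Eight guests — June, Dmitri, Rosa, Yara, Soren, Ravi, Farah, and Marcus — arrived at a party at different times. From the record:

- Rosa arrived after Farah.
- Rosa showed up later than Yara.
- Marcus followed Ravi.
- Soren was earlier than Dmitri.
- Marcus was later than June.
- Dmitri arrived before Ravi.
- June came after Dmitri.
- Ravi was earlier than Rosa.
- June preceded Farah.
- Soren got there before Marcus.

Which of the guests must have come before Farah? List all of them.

Directly stated before Farah: June.
Dmitri reaches Farah via Dmitri → June → Farah.
Soren reaches Farah via Soren → Dmitri → June → Farah.
No chain forces Rosa (or any of the others) ahead of Farah.

Dmitri, June, Soren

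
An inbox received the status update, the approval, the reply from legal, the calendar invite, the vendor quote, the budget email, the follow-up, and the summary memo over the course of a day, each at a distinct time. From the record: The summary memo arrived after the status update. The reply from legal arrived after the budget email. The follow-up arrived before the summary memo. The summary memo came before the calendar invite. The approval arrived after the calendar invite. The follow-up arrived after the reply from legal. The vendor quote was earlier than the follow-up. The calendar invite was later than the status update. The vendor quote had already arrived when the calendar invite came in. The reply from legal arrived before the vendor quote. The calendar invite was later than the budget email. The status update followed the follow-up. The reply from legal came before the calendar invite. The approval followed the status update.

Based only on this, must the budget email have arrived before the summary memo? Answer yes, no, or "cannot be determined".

yes

Chain the constraints: the budget email → the reply from legal → the follow-up → the summary memo. Each link is directly stated, so the budget email comes before the summary memo.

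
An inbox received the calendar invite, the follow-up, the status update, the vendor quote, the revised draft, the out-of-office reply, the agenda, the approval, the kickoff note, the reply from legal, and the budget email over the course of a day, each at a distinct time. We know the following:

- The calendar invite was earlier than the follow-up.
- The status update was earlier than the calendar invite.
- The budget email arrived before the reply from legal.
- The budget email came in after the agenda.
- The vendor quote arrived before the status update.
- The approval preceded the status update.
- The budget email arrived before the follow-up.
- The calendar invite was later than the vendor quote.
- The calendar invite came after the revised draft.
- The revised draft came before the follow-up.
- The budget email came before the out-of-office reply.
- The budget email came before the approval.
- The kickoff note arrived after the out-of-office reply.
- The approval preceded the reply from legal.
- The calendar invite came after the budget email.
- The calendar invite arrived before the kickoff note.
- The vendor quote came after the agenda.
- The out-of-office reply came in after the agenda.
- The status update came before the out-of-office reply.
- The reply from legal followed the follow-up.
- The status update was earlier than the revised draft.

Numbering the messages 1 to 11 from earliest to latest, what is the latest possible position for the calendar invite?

The calendar invite must come before the follow-up, the kickoff note, and the reply from legal — 3 messages forced after it.
Everything else can be placed before the calendar invite in some valid order, so the calendar invite can sit as late as position 11 − 3 = 8.

8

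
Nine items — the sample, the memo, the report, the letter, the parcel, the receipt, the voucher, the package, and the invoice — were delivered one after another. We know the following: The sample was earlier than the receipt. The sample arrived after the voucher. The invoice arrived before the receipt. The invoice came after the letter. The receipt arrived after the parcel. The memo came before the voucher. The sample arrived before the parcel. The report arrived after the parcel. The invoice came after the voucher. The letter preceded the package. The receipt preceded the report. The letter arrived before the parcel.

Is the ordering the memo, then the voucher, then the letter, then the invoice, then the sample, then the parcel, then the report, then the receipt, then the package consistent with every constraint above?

The constraints require the receipt before the report, but in the proposed sequence the report appears ahead of the receipt. That one violation is enough.

no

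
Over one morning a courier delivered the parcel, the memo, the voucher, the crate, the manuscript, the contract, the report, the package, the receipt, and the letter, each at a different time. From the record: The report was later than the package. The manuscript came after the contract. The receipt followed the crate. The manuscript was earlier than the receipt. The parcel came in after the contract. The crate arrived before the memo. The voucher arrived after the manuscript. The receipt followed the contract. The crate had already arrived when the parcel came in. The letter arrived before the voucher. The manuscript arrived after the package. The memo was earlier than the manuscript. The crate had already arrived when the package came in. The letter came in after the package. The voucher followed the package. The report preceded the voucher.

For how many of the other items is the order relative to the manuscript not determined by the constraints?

3

Forced before the manuscript: the contract, the crate, the memo, and the package; forced after the manuscript: the receipt and the voucher.
That leaves the letter, the parcel, and the report with no forced order relative to the manuscript — 3.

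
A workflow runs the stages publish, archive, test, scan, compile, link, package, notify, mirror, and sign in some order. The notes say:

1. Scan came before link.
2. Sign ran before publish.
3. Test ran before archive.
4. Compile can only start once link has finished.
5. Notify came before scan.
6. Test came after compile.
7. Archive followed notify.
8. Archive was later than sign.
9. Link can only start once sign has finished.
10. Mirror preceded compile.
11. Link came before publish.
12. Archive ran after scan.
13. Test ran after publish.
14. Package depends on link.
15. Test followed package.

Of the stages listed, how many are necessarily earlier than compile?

Directly stated before compile: link and mirror.
Notify reaches compile via notify → scan → link → compile.
Scan reaches compile via scan → link → compile.
Sign reaches compile via sign → link → compile.
That's link, mirror, notify, scan, and sign — 5 in all.

5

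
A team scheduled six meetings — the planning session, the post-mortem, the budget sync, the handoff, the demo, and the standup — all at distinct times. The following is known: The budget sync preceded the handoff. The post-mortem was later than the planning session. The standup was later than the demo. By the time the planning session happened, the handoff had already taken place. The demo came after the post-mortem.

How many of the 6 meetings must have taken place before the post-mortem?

3

Directly stated before the post-mortem: the planning session.
The budget sync reaches the post-mortem via the budget sync → the handoff → the planning session → the post-mortem.
The handoff reaches the post-mortem via the handoff → the planning session → the post-mortem.
No chain forces the standup (or any of the others) ahead of the post-mortem.
That's the budget sync, the handoff, and the planning session — 3 in all.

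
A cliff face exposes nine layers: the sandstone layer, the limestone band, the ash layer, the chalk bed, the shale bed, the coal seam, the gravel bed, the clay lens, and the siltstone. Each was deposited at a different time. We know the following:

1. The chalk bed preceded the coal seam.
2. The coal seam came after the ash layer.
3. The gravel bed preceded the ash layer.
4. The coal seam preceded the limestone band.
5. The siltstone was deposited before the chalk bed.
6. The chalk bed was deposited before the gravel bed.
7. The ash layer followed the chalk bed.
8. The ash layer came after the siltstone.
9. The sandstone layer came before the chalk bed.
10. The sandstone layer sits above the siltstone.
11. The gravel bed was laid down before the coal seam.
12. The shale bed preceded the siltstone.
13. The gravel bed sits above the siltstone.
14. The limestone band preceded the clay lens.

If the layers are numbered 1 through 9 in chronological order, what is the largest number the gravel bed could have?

5

The gravel bed must come before the ash layer, the clay lens, the coal seam, and the limestone band — 4 layers forced after it.
Everything else can be placed before the gravel bed in some valid order, so the gravel bed can sit as late as position 9 − 4 = 5.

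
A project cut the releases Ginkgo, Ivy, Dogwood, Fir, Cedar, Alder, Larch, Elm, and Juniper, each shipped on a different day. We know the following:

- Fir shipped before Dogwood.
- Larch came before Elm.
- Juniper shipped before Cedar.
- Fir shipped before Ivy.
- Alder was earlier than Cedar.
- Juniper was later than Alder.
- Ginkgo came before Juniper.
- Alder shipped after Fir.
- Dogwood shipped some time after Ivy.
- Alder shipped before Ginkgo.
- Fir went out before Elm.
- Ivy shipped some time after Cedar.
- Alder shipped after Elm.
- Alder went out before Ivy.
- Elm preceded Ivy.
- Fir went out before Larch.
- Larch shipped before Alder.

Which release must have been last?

Dogwood

Every other release has a chain of constraints placing it before Dogwood, so Dogwood is last.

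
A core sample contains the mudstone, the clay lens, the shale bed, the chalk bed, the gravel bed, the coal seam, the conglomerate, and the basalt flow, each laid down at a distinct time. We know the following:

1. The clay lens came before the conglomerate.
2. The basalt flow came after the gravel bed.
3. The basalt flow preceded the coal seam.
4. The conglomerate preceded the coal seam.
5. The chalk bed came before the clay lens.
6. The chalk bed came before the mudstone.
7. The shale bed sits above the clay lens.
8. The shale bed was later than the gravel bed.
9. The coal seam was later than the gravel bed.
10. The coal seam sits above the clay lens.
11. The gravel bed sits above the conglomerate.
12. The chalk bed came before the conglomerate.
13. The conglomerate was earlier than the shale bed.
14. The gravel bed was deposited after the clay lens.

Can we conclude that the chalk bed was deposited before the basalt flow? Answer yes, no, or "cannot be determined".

Chain the constraints: the chalk bed → the conglomerate → the gravel bed → the basalt flow. Each link is directly stated, so the chalk bed comes before the basalt flow.

yes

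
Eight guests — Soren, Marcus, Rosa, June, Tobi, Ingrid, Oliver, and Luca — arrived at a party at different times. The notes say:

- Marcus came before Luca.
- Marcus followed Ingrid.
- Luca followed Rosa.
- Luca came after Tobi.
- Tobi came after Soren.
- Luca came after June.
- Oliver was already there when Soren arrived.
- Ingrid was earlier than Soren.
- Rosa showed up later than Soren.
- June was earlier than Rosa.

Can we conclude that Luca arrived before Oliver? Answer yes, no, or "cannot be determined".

no

Tracing the constraints gives Oliver → Soren → Tobi → Luca, so Oliver must come before Luca.
That means Luca cannot be before Oliver.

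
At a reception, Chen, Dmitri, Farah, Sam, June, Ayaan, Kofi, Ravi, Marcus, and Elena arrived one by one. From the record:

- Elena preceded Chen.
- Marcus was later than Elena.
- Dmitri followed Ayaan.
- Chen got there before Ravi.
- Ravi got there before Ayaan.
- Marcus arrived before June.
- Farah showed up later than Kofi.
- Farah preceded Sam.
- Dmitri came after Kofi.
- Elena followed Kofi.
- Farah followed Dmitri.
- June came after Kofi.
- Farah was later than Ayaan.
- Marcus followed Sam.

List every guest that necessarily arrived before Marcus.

Directly stated before Marcus: Elena and Sam.
Ayaan reaches Marcus via Ayaan → Farah → Sam → Marcus.
Chen reaches Marcus via Chen → Ravi → Ayaan → Farah → Sam → Marcus.
Dmitri reaches Marcus via Dmitri → Farah → Sam → Marcus.
Likewise Farah, Kofi, and Ravi each reach Marcus by chaining the stated constraints.

Ayaan, Chen, Dmitri, Elena, Farah, Kofi, Ravi, Sam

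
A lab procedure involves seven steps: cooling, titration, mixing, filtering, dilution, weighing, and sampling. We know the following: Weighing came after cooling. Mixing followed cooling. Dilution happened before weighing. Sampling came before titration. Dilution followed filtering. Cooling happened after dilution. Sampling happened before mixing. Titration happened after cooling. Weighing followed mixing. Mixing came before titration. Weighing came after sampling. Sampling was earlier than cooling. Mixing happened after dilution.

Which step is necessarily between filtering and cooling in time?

Tracing the constraints gives filtering → dilution → cooling, so dilution sits after filtering and before cooling.
No other step is forced both after filtering and before cooling.

dilution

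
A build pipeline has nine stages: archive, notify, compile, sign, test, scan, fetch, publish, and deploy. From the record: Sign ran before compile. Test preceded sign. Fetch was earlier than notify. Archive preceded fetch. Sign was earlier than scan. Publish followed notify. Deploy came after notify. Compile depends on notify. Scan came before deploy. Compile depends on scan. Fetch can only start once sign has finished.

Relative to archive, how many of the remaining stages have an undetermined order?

3

Forced after archive: compile, deploy, fetch, notify, and publish.
That leaves scan, sign, and test with no forced order relative to archive — 3.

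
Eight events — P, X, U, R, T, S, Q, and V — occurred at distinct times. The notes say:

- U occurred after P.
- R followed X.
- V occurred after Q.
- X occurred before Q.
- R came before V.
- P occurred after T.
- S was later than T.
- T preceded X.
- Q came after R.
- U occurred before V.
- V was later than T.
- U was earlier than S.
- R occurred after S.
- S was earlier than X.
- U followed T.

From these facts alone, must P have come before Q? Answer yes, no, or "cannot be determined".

Chain the constraints: P → U → S → X → Q. Each link is directly stated, so P comes before Q.

yes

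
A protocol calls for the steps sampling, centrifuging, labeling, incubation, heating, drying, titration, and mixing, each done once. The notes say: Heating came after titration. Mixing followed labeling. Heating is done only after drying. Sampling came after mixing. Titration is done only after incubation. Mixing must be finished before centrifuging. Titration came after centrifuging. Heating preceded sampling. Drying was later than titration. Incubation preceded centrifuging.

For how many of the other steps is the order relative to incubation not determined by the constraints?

Forced after incubation: centrifuging, drying, heating, sampling, and titration.
That leaves labeling and mixing with no forced order relative to incubation — 2.

2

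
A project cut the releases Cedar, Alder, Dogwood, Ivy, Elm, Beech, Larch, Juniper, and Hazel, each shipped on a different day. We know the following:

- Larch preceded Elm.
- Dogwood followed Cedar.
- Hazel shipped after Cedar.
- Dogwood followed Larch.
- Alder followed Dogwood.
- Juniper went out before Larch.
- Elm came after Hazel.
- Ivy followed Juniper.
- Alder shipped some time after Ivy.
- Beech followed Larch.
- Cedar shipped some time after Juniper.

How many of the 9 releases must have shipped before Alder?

5

Directly stated before Alder: Dogwood and Ivy.
Cedar reaches Alder via Cedar → Dogwood → Alder.
Juniper reaches Alder via Juniper → Ivy → Alder.
Larch reaches Alder via Larch → Dogwood → Alder.
No chain forces Elm (or any of the others) ahead of Alder.
That's Cedar, Dogwood, Ivy, Juniper, and Larch — 5 in all.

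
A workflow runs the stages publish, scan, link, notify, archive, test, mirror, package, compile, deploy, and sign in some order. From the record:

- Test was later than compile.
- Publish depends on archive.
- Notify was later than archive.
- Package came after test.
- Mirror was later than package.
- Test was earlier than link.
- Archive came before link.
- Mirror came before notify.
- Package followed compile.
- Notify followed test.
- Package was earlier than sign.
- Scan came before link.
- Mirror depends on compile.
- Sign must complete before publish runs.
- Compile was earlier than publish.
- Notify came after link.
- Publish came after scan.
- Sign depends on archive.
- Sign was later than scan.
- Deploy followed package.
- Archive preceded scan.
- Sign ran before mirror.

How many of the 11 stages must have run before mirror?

6

Directly stated before mirror: compile, package, and sign.
Archive reaches mirror via archive → sign → mirror.
Scan reaches mirror via scan → sign → mirror.
Test reaches mirror via test → package → mirror.
No chain forces deploy (or any of the others) ahead of mirror.
That's archive, compile, package, scan, sign, and test — 6 in all.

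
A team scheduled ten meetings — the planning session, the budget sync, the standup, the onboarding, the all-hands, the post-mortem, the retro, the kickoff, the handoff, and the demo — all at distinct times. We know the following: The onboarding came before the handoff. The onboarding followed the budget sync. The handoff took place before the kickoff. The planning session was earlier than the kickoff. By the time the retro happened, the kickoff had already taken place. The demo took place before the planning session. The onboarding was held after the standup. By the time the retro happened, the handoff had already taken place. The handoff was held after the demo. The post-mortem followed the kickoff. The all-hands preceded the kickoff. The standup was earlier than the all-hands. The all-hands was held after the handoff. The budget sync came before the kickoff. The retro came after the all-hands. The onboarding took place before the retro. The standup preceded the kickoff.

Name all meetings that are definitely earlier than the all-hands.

Directly stated before the all-hands: the handoff and the standup.
The budget sync reaches the all-hands via the budget sync → the onboarding → the handoff → the all-hands.
The demo reaches the all-hands via the demo → the handoff → the all-hands.
The onboarding reaches the all-hands via the onboarding → the handoff → the all-hands.
No chain forces the planning session (or any of the others) ahead of the all-hands.

the budget sync, the demo, the handoff, the onboarding, the standup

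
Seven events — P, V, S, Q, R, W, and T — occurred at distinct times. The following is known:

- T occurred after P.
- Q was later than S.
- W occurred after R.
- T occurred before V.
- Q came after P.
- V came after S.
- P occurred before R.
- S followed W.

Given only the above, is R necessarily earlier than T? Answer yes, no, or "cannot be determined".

No chain of stated constraints runs from R to T, and none runs from T to R either.
So the relative order of R and T is not fixed by the given facts.

cannot be determined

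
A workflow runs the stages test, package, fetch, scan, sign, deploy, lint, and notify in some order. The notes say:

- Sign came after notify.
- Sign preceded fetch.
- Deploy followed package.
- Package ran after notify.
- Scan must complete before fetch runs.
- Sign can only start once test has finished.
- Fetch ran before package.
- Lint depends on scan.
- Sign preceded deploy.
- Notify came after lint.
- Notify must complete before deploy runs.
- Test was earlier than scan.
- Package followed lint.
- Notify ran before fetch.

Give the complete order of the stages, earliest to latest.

test, scan, lint, notify, sign, fetch, package, deploy

The constraints fix every adjacent pair, so only one ordering works:
test → scan → lint → notify → sign → fetch → package → deploy.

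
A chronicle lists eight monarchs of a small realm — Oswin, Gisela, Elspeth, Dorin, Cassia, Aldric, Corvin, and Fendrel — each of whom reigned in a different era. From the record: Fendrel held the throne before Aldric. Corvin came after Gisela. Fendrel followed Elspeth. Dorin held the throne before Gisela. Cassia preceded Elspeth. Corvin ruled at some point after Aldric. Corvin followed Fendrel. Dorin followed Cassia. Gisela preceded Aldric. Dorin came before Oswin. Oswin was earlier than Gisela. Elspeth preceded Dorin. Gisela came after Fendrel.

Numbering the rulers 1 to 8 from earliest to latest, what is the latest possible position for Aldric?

7

Aldric must come before Corvin — 1 ruler forced after them.
Everything else can be placed before Aldric in some valid order, so Aldric can sit as late as position 8 − 1 = 7.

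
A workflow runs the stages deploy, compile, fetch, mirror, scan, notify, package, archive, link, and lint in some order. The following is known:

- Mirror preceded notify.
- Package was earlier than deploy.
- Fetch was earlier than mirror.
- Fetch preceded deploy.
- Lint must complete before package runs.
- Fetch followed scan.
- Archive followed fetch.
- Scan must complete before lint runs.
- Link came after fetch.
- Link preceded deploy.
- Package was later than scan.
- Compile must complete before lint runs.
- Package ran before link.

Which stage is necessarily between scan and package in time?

Tracing the constraints gives scan → lint → package, so lint sits after scan and before package.
No other stage is forced both after scan and before package.

lint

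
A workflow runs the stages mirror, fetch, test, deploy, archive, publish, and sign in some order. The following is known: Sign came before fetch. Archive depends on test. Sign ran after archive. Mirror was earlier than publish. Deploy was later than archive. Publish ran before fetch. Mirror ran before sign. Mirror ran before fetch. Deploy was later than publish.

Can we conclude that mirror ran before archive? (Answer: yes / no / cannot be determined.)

cannot be determined

No chain of stated constraints runs from mirror to archive, and none runs from archive to mirror either.
So the relative order of mirror and archive is not fixed by the given facts.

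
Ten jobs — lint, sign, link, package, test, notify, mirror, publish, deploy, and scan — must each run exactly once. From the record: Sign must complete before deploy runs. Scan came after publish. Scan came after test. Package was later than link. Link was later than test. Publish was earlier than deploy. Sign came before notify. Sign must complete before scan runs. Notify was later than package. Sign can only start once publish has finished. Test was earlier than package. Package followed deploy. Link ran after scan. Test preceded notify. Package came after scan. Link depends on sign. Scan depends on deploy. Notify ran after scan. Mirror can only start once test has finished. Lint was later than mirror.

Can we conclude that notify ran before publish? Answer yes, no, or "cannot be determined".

no

Tracing the constraints gives publish → sign → notify, so publish must come before notify.
That means notify cannot be before publish.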